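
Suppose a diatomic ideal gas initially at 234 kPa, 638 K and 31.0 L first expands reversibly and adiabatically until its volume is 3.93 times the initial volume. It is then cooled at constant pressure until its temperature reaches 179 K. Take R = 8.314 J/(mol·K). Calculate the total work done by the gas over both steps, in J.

n = P₁V₁/(RT₁) = 234×31.0/(8.314×638) = 1.37 mol.
Step 1 — Adiabatic: TV^(γ−1) = const ⇒ T₂ = 638×(0.254)^0.400 = 369 K; PV^γ = const ⇒ P₂ = 34.4 kPa.
ΔU = nCvΔT = 1.37×20.8×(369−638) = -7650 J.
Q = 0 for an adiabatic process, so W = −ΔU = 7650 J.
State after step 1: P = 34.4 kPa, V = 122 L, T = 369 K.
Step 2 — Isobaric: P stays 34.4 kPa; V/T = const ⇒ T₂ = 179 K, V₂ = 59.1 L.
W = PΔV = 34.4×(59.1−122) kPa·L = -2160 J.
ΔU = nCvΔT = 1.37×20.8×(179−369) = -5400 J.
Q = ΔU + W = nCpΔT = -7560 J.
Net over both steps: W = 5480 J, Q = -7560 J, ΔU = -13000 J.

5480 J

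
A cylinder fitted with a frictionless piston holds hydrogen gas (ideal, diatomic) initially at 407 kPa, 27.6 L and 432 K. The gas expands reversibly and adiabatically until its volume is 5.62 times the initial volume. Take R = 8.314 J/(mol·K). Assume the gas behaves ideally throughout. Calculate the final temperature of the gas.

217 K

Adiabatic: TV^(γ−1) = const ⇒ T₂ = 432×(0.178)^0.400 = 217 K; PV^γ = const ⇒ P₂ = 36.3 kPa.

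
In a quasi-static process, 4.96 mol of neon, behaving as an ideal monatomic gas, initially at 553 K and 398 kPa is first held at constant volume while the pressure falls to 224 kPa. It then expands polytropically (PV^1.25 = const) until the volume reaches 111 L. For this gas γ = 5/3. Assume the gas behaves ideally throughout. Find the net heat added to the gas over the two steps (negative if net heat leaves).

V₁ = nRT₁/P₁ = 4.96×8.314×553/398 = 57.3 L.
Step 1 — Isochoric: V stays 57.3 L; P/T = const ⇒ T₂ = 311 K, P₂ = 224 kPa.
W = 0 (no volume change).
ΔU = nCvΔT = 4.96×12.5×(311−553) = -15000 J.
Q = ΔU = -15000 J.
State after step 1: P = 224 kPa, V = 57.3 L, T = 311 K.
Step 2 — Polytropic n=1.25: T₂ = T₁(V₁/V₂)^(n−1) = 311×(0.516)^0.25 = 264 K; P₂ = P₁(V₁/V₂)^n = 98.0 kPa.
W = (P₁V₁−P₂V₂)/(n−1) = (224×57.3−98.0×111)/0.25 = 7820 J.
ΔU = nCvΔT = 4.96×12.5×(264−311) = -2930 J.
Q = ΔU + W = 4890 J.
Net over both steps: W = 7820 J, Q = -10100 J, ΔU = -17900 J.

-10100 J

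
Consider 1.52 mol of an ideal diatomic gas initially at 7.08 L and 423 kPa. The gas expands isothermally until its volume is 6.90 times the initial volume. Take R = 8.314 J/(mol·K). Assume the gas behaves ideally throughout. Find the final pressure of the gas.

T₁ = P₁V₁/(nR) = 423×7.08/(1.52×8.314) = 237 K.
Isothermal: T stays 237 K; PV = const ⇒ V₂ = 48.9 L, P₂ = 61.3 kPa.

61.3 kPa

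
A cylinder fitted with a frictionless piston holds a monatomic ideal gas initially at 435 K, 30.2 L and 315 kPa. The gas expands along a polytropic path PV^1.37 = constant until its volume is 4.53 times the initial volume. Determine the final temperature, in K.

Polytropic n=1.37: T₂ = T₁(V₁/V₂)^(n−1) = 435×(0.221)^0.37 = 249 K; P₂ = P₁(V₁/V₂)^n = 39.8 kPa.

249 K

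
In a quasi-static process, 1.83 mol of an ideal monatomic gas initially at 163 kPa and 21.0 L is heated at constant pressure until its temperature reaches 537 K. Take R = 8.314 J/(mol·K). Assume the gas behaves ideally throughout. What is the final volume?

50.1 L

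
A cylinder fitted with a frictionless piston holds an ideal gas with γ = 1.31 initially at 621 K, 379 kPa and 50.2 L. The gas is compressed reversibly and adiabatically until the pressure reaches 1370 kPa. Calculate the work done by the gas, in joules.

n = P₁V₁/(RT₁) = 379×50.2/(8.314×621) = 3.69 mol.
Adiabatic: T₂/T₁ = (P₂/P₁)^((γ−1)/γ) ⇒ T₂ = 621×(3.61)^0.237 = 842 K; V₂ = 18.8 L.
ΔU = nCvΔT = 3.69×26.8×(842−621) = 21800 J.
Q = 0 for an adiabatic process, so W = −ΔU = -21800 J.

-21800 J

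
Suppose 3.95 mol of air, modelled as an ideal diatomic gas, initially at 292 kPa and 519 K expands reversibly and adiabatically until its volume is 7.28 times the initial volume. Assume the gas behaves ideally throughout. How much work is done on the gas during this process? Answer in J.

V₁ = nRT₁/P₁ = 3.95×8.314×519/292 = 58.4 L.
Adiabatic: TV^(γ−1) = const ⇒ T₂ = 519×(0.137)^0.400 = 235 K; PV^γ = const ⇒ P₂ = 18.1 kPa.
ΔU = nCvΔT = 3.95×20.8×(235−519) = -23400 J.
Q = 0 for an adiabatic process, so W = −ΔU = 23400 J.
Work done on the gas = −W_by = -23400 J.

-23400 J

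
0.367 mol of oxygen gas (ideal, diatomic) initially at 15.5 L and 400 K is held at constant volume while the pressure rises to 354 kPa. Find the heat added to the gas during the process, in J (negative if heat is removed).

10700 J

P₁ = nRT₁/V₁ = 0.367×8.314×400/15.5 = 78.7 kPa.
Isochoric: V stays 15.5 L; P/T = const ⇒ T₂ = 1800 K, P₂ = 354 kPa.
W = 0 (no volume change).
ΔU = nCvΔT = 0.367×20.8×(1800−400) = 10700 J.
Q = ΔU = 10700 J.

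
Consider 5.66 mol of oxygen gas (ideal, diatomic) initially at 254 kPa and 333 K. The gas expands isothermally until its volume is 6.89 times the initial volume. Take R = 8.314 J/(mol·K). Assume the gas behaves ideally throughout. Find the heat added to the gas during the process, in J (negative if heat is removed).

V₁ = nRT₁/P₁ = 5.66×8.314×333/254 = 61.7 L.
Isothermal: T stays 333 K; PV = const ⇒ V₂ = 425 L, P₂ = 36.9 kPa.
ΔU = 0 (ideal gas, T constant).
W = nRT ln(V₂/V₁) = 5.66×8.314×333×ln(6.89) = 30200 J.
Q = ΔU + W = 30200 J.

30200 J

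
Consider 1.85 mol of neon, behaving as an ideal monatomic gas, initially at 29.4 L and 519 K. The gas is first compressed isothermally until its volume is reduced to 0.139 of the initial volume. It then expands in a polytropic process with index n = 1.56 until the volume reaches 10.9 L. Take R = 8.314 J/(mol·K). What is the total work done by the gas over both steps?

P₁ = nRT₁/V₁ = 1.85×8.314×519/29.4 = 272 kPa.
Step 1 — Isothermal: T stays 519 K; PV = const ⇒ V₂ = 4.09 L, P₂ = 1950 kPa.
ΔU = 0 (ideal gas, T constant).
W = nRT ln(V₂/V₁) = 1.85×8.314×519×ln(0.139) = -15800 J.
Q = ΔU + W = -15800 J.
State after step 1: P = 1950 kPa, V = 4.09 L, T = 519 K.
Step 2 — Polytropic n=1.56: T₂ = T₁(V₁/V₂)^(n−1) = 519×(0.375)^0.56 = 300 K; P₂ = P₁(V₁/V₂)^n = 423 kPa.
W = (P₁V₁−P₂V₂)/(n−1) = (1950×4.09−423×10.9)/0.56 = 6030 J.
ΔU = nCvΔT = 1.85×12.5×(300−519) = -5060 J.
Q = ΔU + W = 964 J.
Net over both steps: W = -9730 J, Q = -14800 J, ΔU = -5060 J.

-9730 J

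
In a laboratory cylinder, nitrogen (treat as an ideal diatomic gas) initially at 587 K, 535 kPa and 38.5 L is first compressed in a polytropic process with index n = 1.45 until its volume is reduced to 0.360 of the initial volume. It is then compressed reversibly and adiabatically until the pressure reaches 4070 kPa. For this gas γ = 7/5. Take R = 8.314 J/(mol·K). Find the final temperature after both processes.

n = P₁V₁/(RT₁) = 535×38.5/(8.314×587) = 4.22 mol.
Step 1 — Polytropic n=1.45: T₂ = T₁(V₁/V₂)^(n−1) = 587×(2.78)^0.45 = 930 K; P₂ = P₁(V₁/V₂)^n = 2350 kPa.
W = (P₁V₁−P₂V₂)/(n−1) = (535×38.5−2350×13.9)/0.45 = -26700 J.
ΔU = nCvΔT = 4.22×20.8×(930−587) = 30100 J.
Q = ΔU + W = 3340 J.
State after step 1: P = 2350 kPa, V = 13.9 L, T = 930 K.
Step 2 — Adiabatic: T₂/T₁ = (P₂/P₁)^((γ−1)/γ) ⇒ T₂ = 930×(1.73)^0.286 = 1090 K; V₂ = 9.37 L.
ΔU = nCvΔT = 4.22×20.8×(1090−930) = 13800 J.
Q = 0 for an adiabatic process, so W = −ΔU = -13800 J.
Net over both steps: W = -40500 J, Q = 3340 J, ΔU = 43900 J.

1090 K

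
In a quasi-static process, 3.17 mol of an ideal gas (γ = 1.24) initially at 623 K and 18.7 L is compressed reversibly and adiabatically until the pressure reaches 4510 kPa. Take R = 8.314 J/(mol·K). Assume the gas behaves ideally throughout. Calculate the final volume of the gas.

5.00 L

P₁ = nRT₁/V₁ = 3.17×8.314×623/18.7 = 878 kPa.
Adiabatic: T₂/T₁ = (P₂/P₁)^((γ−1)/γ) ⇒ T₂ = 623×(5.14)^0.194 = 855 K; V₂ = 5.00 L.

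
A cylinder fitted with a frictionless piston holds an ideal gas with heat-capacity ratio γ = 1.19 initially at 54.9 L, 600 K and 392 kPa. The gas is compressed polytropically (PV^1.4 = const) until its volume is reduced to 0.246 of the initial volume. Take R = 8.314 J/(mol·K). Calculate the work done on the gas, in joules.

n = P₁V₁/(RT₁) = 392×54.9/(8.314×600) = 4.31 mol.
Polytropic n=1.4: T₂ = T₁(V₁/V₂)^(n−1) = 600×(4.07)^0.40 = 1050 K; P₂ = P₁(V₁/V₂)^n = 2790 kPa.
W = (P₁V₁−P₂V₂)/(n−1) = (392×54.9−2790×13.5)/0.40 = -40500 J.
Work done on the gas = −W_by = 40500 J.

40500 J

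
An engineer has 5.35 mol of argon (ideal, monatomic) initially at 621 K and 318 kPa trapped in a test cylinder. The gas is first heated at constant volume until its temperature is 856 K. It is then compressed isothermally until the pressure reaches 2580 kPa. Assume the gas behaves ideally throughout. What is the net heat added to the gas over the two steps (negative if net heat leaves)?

-51800 J

V₁ = nRT₁/P₁ = 5.35×8.314×621/318 = 86.9 L.
Step 1 — Isochoric: V stays 86.9 L; P/T = const ⇒ T₂ = 856 K, P₂ = 438 kPa.
W = 0 (no volume change).
ΔU = nCvΔT = 5.35×12.5×(856−621) = 15700 J.
Q = ΔU = 15700 J.
State after step 1: P = 438 kPa, V = 86.9 L, T = 856 K.
Step 2 — Isothermal: T stays 856 K; PV = const ⇒ V₂ = 14.8 L, P₂ = 2580 kPa.
ΔU = 0 (ideal gas, T constant).
W = nRT ln(V₂/V₁) = 5.35×8.314×856×ln(0.170) = -67500 J.
Q = ΔU + W = -67500 J.
Net over both steps: W = -67500 J, Q = -51800 J, ΔU = 15700 J.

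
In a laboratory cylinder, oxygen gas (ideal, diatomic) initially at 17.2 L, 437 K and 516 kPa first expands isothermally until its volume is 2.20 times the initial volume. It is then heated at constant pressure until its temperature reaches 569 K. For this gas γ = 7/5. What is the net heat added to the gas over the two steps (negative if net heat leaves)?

16400 J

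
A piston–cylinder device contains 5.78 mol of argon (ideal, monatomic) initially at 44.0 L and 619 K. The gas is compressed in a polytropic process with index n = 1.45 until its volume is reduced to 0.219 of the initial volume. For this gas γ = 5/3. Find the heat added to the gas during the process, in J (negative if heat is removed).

P₁ = nRT₁/V₁ = 5.78×8.314×619/44.0 = 676 kPa.
Polytropic n=1.45: T₂ = T₁(V₁/V₂)^(n−1) = 619×(4.57)^0.45 = 1230 K; P₂ = P₁(V₁/V₂)^n = 6110 kPa.
W = (P₁V₁−P₂V₂)/(n−1) = (676×44.0−6110×9.64)/0.45 = -64800 J.
ΔU = nCvΔT = 5.78×12.5×(1230−619) = 43800 J.
Q = ΔU + W = -21100 J.

-21100 J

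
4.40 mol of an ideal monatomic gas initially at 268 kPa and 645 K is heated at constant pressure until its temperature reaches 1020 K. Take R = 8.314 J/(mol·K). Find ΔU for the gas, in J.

20600 J

V₁ = nRT₁/P₁ = 4.40×8.314×645/268 = 88.0 L.
Isobaric: P stays 268 kPa; V/T = const ⇒ T₂ = 1020 K, V₂ = 139 L.
For an ideal gas ΔU = nCvΔT with Cv = (3/2)R = 12.5 J/(mol·K).
ΔU = 4.40×12.5×(1020−645) = 20600 J.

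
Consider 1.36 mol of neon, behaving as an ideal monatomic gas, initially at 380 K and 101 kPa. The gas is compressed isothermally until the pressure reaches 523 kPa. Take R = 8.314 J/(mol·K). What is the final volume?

8.22 L

V₁ = nRT₁/P₁ = 1.36×8.314×380/101 = 42.5 L.
Isothermal: T stays 380 K; PV = const ⇒ V₂ = 8.22 L, P₂ = 523 kPa.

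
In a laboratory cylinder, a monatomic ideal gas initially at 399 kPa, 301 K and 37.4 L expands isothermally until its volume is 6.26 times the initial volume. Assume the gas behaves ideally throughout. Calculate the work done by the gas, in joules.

27400 J

n = P₁V₁/(RT₁) = 399×37.4/(8.314×301) = 5.96 mol.
Isothermal: T stays 301 K; PV = const ⇒ V₂ = 234 L, P₂ = 63.7 kPa.
W = nRT ln(V₂/V₁) = 5.96×8.314×301×ln(6.26) = 27400 J.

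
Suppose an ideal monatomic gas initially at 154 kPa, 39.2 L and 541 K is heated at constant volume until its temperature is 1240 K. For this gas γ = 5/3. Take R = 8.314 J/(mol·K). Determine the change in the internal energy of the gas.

11700 J

n = P₁V₁/(RT₁) = 154×39.2/(8.314×541) = 1.34 mol.
Isochoric: V stays 39.2 L; P/T = const ⇒ T₂ = 1240 K, P₂ = 353 kPa.
For an ideal gas ΔU = nCvΔT with Cv = (3/2)R = 12.5 J/(mol·K).
ΔU = 1.34×12.5×(1240−541) = 11700 J.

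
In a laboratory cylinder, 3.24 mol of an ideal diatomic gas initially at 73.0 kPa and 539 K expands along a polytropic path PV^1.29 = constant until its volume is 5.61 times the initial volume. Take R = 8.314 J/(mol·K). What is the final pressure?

V₁ = nRT₁/P₁ = 3.24×8.314×539/73.0 = 199 L.
Polytropic n=1.29: T₂ = T₁(V₁/V₂)^(n−1) = 539×(0.178)^0.29 = 327 K; P₂ = P₁(V₁/V₂)^n = 7.89 kPa.

7.89 kPa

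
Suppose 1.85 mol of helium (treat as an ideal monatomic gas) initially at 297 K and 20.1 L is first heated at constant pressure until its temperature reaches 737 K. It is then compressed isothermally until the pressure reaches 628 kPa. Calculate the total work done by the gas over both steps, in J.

P₁ = nRT₁/V₁ = 1.85×8.314×297/20.1 = 227 kPa.
Step 1 — Isobaric: P stays 227 kPa; V/T = const ⇒ T₂ = 737 K, V₂ = 49.9 L.
W = PΔV = 227×(49.9−20.1) kPa·L = 6770 J.
ΔU = nCvΔT = 1.85×12.5×(737−297) = 10200 J.
Q = ΔU + W = nCpΔT = 16900 J.
State after step 1: P = 227 kPa, V = 49.9 L, T = 737 K.
Step 2 — Isothermal: T stays 737 K; PV = const ⇒ V₂ = 18.1 L, P₂ = 628 kPa.
ΔU = 0 (ideal gas, T constant).
W = nRT ln(V₂/V₁) = 1.85×8.314×737×ln(0.362) = -11500 J.
Q = ΔU + W = -11500 J.
Net over both steps: W = -4750 J, Q = 5400 J, ΔU = 10200 J.

-4750 J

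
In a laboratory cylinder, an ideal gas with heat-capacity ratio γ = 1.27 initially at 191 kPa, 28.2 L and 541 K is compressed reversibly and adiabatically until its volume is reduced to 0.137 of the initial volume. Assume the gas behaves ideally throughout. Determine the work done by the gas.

-14200 J

n = P₁V₁/(RT₁) = 191×28.2/(8.314×541) = 1.20 mol.
Adiabatic: TV^(γ−1) = const ⇒ T₂ = 541×(7.30)^0.270 = 925 K; PV^γ = const ⇒ P₂ = 2380 kPa.
ΔU = nCvΔT = 1.20×30.8×(925−541) = 14200 J.
Q = 0 for an adiabatic process, so W = −ΔU = -14200 J.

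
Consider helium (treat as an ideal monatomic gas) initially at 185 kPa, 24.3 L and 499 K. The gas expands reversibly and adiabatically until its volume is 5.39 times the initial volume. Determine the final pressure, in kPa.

11.2 kPa

Adiabatic: TV^(γ−1) = const ⇒ T₂ = 499×(0.186)^0.667 = 162 K; PV^γ = const ⇒ P₂ = 11.2 kPa.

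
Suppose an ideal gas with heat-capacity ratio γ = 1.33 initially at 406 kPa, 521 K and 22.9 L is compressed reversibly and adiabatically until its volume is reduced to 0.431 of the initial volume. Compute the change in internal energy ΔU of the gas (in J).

n = P₁V₁/(RT₁) = 406×22.9/(8.314×521) = 2.15 mol.
Adiabatic: TV^(γ−1) = const ⇒ T₂ = 521×(2.32)^0.330 = 688 K; PV^γ = const ⇒ P₂ = 1240 kPa.
For an ideal gas ΔU = nCvΔT with Cv = R/(γ−1) = 25.2 J/(mol·K).
ΔU = 2.15×25.2×(688−521) = 9020 J.

9020 J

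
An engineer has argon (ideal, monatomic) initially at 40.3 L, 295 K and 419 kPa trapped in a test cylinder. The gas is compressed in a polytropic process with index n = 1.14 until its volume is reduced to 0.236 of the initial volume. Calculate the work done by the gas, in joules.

-27000 J

n = P₁V₁/(RT₁) = 419×40.3/(8.314×295) = 6.88 mol.
Polytropic n=1.14: T₂ = T₁(V₁/V₂)^(n−1) = 295×(4.24)^0.14 = 361 K; P₂ = P₁(V₁/V₂)^n = 2170 kPa.
W = (P₁V₁−P₂V₂)/(n−1) = (419×40.3−2170×9.51)/0.14 = -27000 J.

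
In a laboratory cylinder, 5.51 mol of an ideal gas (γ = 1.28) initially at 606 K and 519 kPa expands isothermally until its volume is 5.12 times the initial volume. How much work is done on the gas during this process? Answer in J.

V₁ = nRT₁/P₁ = 5.51×8.314×606/519 = 53.5 L.
Isothermal: T stays 606 K; PV = const ⇒ V₂ = 274 L, P₂ = 101 kPa.
W = nRT ln(V₂/V₁) = 5.51×8.314×606×ln(5.12) = 45300 J.
Work done on the gas = −W_by = -45300 J.

-45300 J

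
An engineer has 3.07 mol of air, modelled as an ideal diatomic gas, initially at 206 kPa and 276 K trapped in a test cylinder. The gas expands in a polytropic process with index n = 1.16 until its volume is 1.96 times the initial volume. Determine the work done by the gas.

4490 J

V₁ = nRT₁/P₁ = 3.07×8.314×276/206 = 34.2 L.
Polytropic n=1.16: T₂ = T₁(V₁/V₂)^(n−1) = 276×(0.510)^0.16 = 248 K; P₂ = P₁(V₁/V₂)^n = 94.4 kPa.
W = (P₁V₁−P₂V₂)/(n−1) = (206×34.2−94.4×67.0)/0.16 = 4490 J.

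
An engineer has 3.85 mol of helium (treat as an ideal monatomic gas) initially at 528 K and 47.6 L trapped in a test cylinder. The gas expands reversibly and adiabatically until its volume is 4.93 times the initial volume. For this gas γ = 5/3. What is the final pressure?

24.9 kPa

P₁ = nRT₁/V₁ = 3.85×8.314×528/47.6 = 355 kPa.
Adiabatic: TV^(γ−1) = const ⇒ T₂ = 528×(0.203)^0.667 = 182 K; PV^γ = const ⇒ P₂ = 24.9 kPa.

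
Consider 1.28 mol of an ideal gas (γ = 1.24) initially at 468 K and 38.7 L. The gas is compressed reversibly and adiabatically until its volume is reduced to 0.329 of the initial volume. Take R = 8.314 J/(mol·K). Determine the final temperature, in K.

611 K

P₁ = nRT₁/V₁ = 1.28×8.314×468/38.7 = 129 kPa.
Adiabatic: TV^(γ−1) = const ⇒ T₂ = 468×(3.04)^0.240 = 611 K; PV^γ = const ⇒ P₂ = 511 kPa.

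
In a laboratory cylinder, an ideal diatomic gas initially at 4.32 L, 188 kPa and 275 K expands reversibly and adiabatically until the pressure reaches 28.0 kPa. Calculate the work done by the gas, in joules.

852 J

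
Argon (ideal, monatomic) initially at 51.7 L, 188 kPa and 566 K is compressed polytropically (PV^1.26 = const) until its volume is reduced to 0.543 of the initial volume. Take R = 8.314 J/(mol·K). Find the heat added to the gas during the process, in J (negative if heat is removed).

n = P₁V₁/(RT₁) = 188×51.7/(8.314×566) = 2.07 mol.
Polytropic n=1.26: T₂ = T₁(V₁/V₂)^(n−1) = 566×(1.84)^0.26 = 663 K; P₂ = P₁(V₁/V₂)^n = 406 kPa.
W = (P₁V₁−P₂V₂)/(n−1) = (188×51.7−406×28.1)/0.26 = -6430 J.
ΔU = nCvΔT = 2.07×12.5×(663−566) = 2510 J.
Q = ΔU + W = -3920 J.

-3920 J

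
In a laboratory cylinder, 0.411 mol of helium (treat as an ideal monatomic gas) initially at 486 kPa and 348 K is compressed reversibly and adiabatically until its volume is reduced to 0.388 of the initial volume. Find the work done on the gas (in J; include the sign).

1570 J

V₁ = nRT₁/P₁ = 0.411×8.314×348/486 = 2.45 L.
Adiabatic: TV^(γ−1) = const ⇒ T₂ = 348×(2.58)^0.667 = 654 K; PV^γ = const ⇒ P₂ = 2350 kPa.
ΔU = nCvΔT = 0.411×12.5×(654−348) = 1570 J.
Q = 0 for an adiabatic process, so W = −ΔU = -1570 J.
Work done on the gas = −W_by = 1570 J.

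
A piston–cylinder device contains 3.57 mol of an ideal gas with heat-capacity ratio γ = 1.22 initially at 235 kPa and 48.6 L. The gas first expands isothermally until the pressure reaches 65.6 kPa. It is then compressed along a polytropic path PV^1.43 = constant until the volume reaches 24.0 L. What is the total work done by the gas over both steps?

-21100 J

T₁ = P₁V₁/(nR) = 235×48.6/(3.57×8.314) = 385 K.
Step 1 — Isothermal: T stays 385 K; PV = const ⇒ V₂ = 174 L, P₂ = 65.6 kPa.
ΔU = 0 (ideal gas, T constant).
W = nRT ln(V₂/V₁) = 3.57×8.314×385×ln(3.58) = 14600 J.
Q = ΔU + W = 14600 J.
State after step 1: P = 65.6 kPa, V = 174 L, T = 385 K.
Step 2 — Polytropic n=1.43: T₂ = T₁(V₁/V₂)^(n−1) = 385×(7.25)^0.43 = 902 K; P₂ = P₁(V₁/V₂)^n = 1120 kPa.
W = (P₁V₁−P₂V₂)/(n−1) = (65.6×174−1120×24.0)/0.43 = -35700 J.
ΔU = nCvΔT = 3.57×37.8×(902−385) = 69800 J.
Q = ΔU + W = 34100 J.
Net over both steps: W = -21100 J, Q = 48700 J, ΔU = 69800 J.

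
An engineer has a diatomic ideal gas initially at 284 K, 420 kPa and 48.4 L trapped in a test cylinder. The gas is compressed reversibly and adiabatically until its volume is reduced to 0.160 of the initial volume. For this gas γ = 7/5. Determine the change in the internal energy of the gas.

n = P₁V₁/(RT₁) = 420×48.4/(8.314×284) = 8.61 mol.
Adiabatic: TV^(γ−1) = const ⇒ T₂ = 284×(6.25)^0.400 = 591 K; PV^γ = const ⇒ P₂ = 5460 kPa.
For an ideal gas ΔU = nCvΔT with Cv = (5/2)R = 20.8 J/(mol·K).
ΔU = 8.61×20.8×(591−284) = 55000 J.

55000 J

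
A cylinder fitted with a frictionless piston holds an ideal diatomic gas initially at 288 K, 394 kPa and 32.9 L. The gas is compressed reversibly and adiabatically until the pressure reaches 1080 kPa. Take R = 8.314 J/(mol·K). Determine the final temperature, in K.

384 K

Adiabatic: T₂/T₁ = (P₂/P₁)^((γ−1)/γ) ⇒ T₂ = 288×(2.74)^0.286 = 384 K; V₂ = 16.0 L.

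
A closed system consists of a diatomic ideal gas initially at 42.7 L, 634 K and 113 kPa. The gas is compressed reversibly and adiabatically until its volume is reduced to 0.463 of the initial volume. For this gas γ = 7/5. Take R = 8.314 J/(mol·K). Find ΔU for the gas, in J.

4350 J

n = P₁V₁/(RT₁) = 113×42.7/(8.314×634) = 0.915 mol.
Adiabatic: TV^(γ−1) = const ⇒ T₂ = 634×(2.16)^0.400 = 863 K; PV^γ = const ⇒ P₂ = 332 kPa.
For an ideal gas ΔU = nCvΔT with Cv = (5/2)R = 20.8 J/(mol·K).
ΔU = 0.915×20.8×(863−634) = 4350 J.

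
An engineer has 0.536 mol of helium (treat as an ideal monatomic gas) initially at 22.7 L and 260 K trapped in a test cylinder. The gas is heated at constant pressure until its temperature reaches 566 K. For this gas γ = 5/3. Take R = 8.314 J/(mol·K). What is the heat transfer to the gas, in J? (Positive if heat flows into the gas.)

3410 J

P₁ = nRT₁/V₁ = 0.536×8.314×260/22.7 = 51.0 kPa.
Isobaric: P stays 51.0 kPa; V/T = const ⇒ T₂ = 566 K, V₂ = 49.4 L.
W = PΔV = 51.0×(49.4−22.7) kPa·L = 1360 J.
ΔU = nCvΔT = 0.536×12.5×(566−260) = 2050 J.
Q = ΔU + W = nCpΔT = 3410 J.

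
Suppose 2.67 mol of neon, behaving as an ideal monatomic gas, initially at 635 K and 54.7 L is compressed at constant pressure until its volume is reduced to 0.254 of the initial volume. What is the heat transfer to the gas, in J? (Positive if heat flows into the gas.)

-26300 J

P₁ = nRT₁/V₁ = 2.67×8.314×635/54.7 = 258 kPa.
Isobaric: P stays 258 kPa; V/T = const ⇒ T₂ = 161 K, V₂ = 13.9 L.
W = PΔV = 258×(13.9−54.7) kPa·L = -10500 J.
ΔU = nCvΔT = 2.67×12.5×(161−635) = -15800 J.
Q = ΔU + W = nCpΔT = -26300 J.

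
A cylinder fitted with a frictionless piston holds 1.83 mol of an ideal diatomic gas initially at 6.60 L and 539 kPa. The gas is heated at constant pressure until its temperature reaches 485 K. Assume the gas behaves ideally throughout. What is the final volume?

13.7 L

T₁ = P₁V₁/(nR) = 539×6.60/(1.83×8.314) = 234 K.
Isobaric: P stays 539 kPa; V/T = const ⇒ T₂ = 485 K, V₂ = 13.7 L.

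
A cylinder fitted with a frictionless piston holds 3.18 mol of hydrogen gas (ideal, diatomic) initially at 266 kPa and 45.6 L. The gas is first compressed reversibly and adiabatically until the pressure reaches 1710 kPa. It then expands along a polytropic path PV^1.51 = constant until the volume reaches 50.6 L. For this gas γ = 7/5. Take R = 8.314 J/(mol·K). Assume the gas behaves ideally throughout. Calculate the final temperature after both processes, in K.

376 K

T₁ = P₁V₁/(nR) = 266×45.6/(3.18×8.314) = 459 K.
Step 1 — Adiabatic: T₂/T₁ = (P₂/P₁)^((γ−1)/γ) ⇒ T₂ = 459×(6.43)^0.286 = 781 K; V₂ = 12.1 L.
ΔU = nCvΔT = 3.18×20.8×(781−459) = 21300 J.
Q = 0 for an adiabatic process, so W = −ΔU = -21300 J.
State after step 1: P = 1710 kPa, V = 12.1 L, T = 781 K.
Step 2 — Polytropic n=1.51: T₂ = T₁(V₁/V₂)^(n−1) = 781×(0.239)^0.51 = 376 K; P₂ = P₁(V₁/V₂)^n = 196 kPa.
W = (P₁V₁−P₂V₂)/(n−1) = (1710×12.1−196×50.6)/0.51 = 21000 J.
ΔU = nCvΔT = 3.18×20.8×(376−781) = -26800 J.
Q = ΔU + W = -5770 J.
Net over both steps: W = -293 J, Q = -5770 J, ΔU = -5480 J.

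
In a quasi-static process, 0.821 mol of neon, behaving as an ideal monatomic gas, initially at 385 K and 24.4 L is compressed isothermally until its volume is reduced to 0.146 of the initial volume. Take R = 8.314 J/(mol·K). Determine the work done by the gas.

-5060 J

P₁ = nRT₁/V₁ = 0.821×8.314×385/24.4 = 108 kPa.
Isothermal: T stays 385 K; PV = const ⇒ V₂ = 3.56 L, P₂ = 738 kPa.
W = nRT ln(V₂/V₁) = 0.821×8.314×385×ln(0.146) = -5060 J.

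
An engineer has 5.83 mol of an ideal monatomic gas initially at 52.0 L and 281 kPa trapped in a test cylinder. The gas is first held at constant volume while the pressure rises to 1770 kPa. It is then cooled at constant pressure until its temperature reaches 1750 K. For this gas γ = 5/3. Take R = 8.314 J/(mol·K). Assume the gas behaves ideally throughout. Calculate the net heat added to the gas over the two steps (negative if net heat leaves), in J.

T₁ = P₁V₁/(nR) = 281×52.0/(5.83×8.314) = 301 K.
Step 1 — Isochoric: V stays 52.0 L; P/T = const ⇒ T₂ = 1900 K, P₂ = 1770 kPa.
W = 0 (no volume change).
ΔU = nCvΔT = 5.83×12.5×(1900−301) = 116000 J.
Q = ΔU = 116000 J.
State after step 1: P = 1770 kPa, V = 52.0 L, T = 1900 K.
Step 2 — Isobaric: P stays 1770 kPa; V/T = const ⇒ T₂ = 1750 K, V₂ = 47.9 L.
W = PΔV = 1770×(47.9−52.0) kPa·L = -7220 J.
ΔU = nCvΔT = 5.83×12.5×(1750−1900) = -10800 J.
Q = ΔU + W = nCpΔT = -18000 J.
Net over both steps: W = -7220 J, Q = 98100 J, ΔU = 105000 J.

98100 J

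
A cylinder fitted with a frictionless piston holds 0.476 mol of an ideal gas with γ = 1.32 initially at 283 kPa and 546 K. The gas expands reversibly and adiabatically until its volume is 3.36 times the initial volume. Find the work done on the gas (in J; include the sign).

-2170 J

V₁ = nRT₁/P₁ = 0.476×8.314×546/283 = 7.64 L.
Adiabatic: TV^(γ−1) = const ⇒ T₂ = 546×(0.298)^0.320 = 370 K; PV^γ = const ⇒ P₂ = 57.2 kPa.
ΔU = nCvΔT = 0.476×26.0×(370−546) = -2170 J.
Q = 0 for an adiabatic process, so W = −ΔU = 2170 J.
Work done on the gas = −W_by = -2170 J.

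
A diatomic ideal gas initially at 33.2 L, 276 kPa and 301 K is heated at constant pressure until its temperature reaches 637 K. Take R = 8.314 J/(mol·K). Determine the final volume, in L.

Isobaric: P stays 276 kPa; V/T = const ⇒ T₂ = 637 K, V₂ = 70.3 L.

70.3 L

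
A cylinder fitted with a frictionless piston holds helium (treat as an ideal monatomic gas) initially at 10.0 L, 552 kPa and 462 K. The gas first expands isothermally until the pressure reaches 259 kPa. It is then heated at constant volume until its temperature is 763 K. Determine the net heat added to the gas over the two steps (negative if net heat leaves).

n = P₁V₁/(RT₁) = 552×10.0/(8.314×462) = 1.44 mol.
Step 1 — Isothermal: T stays 462 K; PV = const ⇒ V₂ = 21.3 L, P₂ = 259 kPa.
ΔU = 0 (ideal gas, T constant).
W = nRT ln(V₂/V₁) = 1.44×8.314×462×ln(2.13) = 4180 J.
Q = ΔU + W = 4180 J.
State after step 1: P = 259 kPa, V = 21.3 L, T = 462 K.
Step 2 — Isochoric: V stays 21.3 L; P/T = const ⇒ T₂ = 763 K, P₂ = 428 kPa.
W = 0 (no volume change).
ΔU = nCvΔT = 1.44×12.5×(763−462) = 5390 J.
Q = ΔU = 5390 J.
Net over both steps: W = 4180 J, Q = 9570 J, ΔU = 5390 J.

9570 J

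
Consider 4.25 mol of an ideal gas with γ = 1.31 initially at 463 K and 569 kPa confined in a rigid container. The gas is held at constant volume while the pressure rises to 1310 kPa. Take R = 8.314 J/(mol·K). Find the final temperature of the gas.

1070 K

V₁ = nRT₁/P₁ = 4.25×8.314×463/569 = 28.8 L.
Isochoric: V stays 28.8 L; P/T = const ⇒ T₂ = 1070 K, P₂ = 1310 kPa.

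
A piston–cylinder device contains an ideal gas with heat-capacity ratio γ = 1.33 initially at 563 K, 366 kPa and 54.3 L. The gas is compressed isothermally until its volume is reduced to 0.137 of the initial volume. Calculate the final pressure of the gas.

2670 kPa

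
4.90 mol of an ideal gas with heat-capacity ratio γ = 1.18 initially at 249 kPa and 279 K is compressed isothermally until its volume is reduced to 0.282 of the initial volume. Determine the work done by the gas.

-14400 J

V₁ = nRT₁/P₁ = 4.90×8.314×279/249 = 45.6 L.
Isothermal: T stays 279 K; PV = const ⇒ V₂ = 12.9 L, P₂ = 883 kPa.
W = nRT ln(V₂/V₁) = 4.90×8.314×279×ln(0.282) = -14400 J.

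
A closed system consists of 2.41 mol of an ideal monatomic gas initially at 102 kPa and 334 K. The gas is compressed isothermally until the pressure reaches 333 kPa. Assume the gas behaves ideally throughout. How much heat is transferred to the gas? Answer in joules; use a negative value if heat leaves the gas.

-7920 J

V₁ = nRT₁/P₁ = 2.41×8.314×334/102 = 65.6 L.
Isothermal: T stays 334 K; PV = const ⇒ V₂ = 20.1 L, P₂ = 333 kPa.
ΔU = 0 (ideal gas, T constant).
W = nRT ln(V₂/V₁) = 2.41×8.314×334×ln(0.306) = -7920 J.
Q = ΔU + W = -7920 J.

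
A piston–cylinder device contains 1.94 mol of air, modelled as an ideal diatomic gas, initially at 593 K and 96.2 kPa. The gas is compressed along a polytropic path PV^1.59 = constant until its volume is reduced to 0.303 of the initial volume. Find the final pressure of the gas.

642 kPa

V₁ = nRT₁/P₁ = 1.94×8.314×593/96.2 = 99.4 L.
Polytropic n=1.59: T₂ = T₁(V₁/V₂)^(n−1) = 593×(3.30)^0.59 = 1200 K; P₂ = P₁(V₁/V₂)^n = 642 kPa.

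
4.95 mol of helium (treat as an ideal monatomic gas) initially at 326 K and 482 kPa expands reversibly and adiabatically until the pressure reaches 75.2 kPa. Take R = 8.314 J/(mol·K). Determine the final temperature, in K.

155 K

V₁ = nRT₁/P₁ = 4.95×8.314×326/482 = 27.8 L.
Adiabatic: T₂/T₁ = (P₂/P₁)^((γ−1)/γ) ⇒ T₂ = 326×(0.156)^0.400 = 155 K; V₂ = 84.9 L.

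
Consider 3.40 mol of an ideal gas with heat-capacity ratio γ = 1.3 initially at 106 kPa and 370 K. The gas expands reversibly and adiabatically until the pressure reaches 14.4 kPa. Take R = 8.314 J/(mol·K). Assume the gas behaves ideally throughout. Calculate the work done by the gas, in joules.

12900 J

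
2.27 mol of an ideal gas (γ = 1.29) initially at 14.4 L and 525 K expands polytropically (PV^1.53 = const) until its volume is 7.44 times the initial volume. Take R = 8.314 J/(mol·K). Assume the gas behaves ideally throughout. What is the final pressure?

31.9 kPa

P₁ = nRT₁/V₁ = 2.27×8.314×525/14.4 = 688 kPa.
Polytropic n=1.53: T₂ = T₁(V₁/V₂)^(n−1) = 525×(0.134)^0.53 = 181 K; P₂ = P₁(V₁/V₂)^n = 31.9 kPa.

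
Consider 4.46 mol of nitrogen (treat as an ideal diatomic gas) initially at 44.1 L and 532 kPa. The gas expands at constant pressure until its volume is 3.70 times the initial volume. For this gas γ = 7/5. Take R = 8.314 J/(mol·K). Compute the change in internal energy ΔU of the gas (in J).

T₁ = P₁V₁/(nR) = 532×44.1/(4.46×8.314) = 633 K.
Isobaric: P stays 532 kPa; V/T = const ⇒ T₂ = 2340 K, V₂ = 163 L.
For an ideal gas ΔU = nCvΔT with Cv = (5/2)R = 20.8 J/(mol·K).
ΔU = 4.46×20.8×(2340−633) = 158000 J.

158000 J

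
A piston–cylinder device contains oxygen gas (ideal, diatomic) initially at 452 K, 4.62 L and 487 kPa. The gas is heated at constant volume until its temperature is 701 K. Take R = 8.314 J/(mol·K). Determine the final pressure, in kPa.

755 kPa

Isochoric: V stays 4.62 L; P/T = const ⇒ T₂ = 701 K, P₂ = 755 kPa.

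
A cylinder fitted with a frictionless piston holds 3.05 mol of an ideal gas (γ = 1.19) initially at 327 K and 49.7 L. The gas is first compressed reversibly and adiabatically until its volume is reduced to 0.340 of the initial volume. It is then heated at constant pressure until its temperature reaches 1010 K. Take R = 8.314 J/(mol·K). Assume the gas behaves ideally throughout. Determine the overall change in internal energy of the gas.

P₁ = nRT₁/V₁ = 3.05×8.314×327/49.7 = 167 kPa.
Step 1 — Adiabatic: TV^(γ−1) = const ⇒ T₂ = 327×(2.94)^0.190 = 401 K; PV^γ = const ⇒ P₂ = 602 kPa.
ΔU = nCvΔT = 3.05×43.8×(401−327) = 9930 J.
Q = 0 for an adiabatic process, so W = −ΔU = -9930 J.
State after step 1: P = 602 kPa, V = 16.9 L, T = 401 K.
Step 2 — Isobaric: P stays 602 kPa; V/T = const ⇒ T₂ = 1010 K, V₂ = 42.5 L.
W = PΔV = 602×(42.5−16.9) kPa·L = 15400 J.
ΔU = nCvΔT = 3.05×43.8×(1010−401) = 81200 J.
Q = ΔU + W = nCpΔT = 96700 J.
Net over both steps: W = 5500 J, Q = 96700 J, ΔU = 91200 J.

91200 J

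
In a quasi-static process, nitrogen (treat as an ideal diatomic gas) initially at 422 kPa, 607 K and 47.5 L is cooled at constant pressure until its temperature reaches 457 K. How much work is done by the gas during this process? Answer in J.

-4950 J

n = P₁V₁/(RT₁) = 422×47.5/(8.314×607) = 3.97 mol.
Isobaric: P stays 422 kPa; V/T = const ⇒ T₂ = 457 K, V₂ = 35.8 L.
W = PΔV = 422×(35.8−47.5) kPa·L = -4950 J.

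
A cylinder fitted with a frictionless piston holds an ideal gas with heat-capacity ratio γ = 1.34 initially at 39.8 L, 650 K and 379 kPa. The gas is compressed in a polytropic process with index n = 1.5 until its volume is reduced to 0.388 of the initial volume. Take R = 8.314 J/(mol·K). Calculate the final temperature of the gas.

Polytropic n=1.5: T₂ = T₁(V₁/V₂)^(n−1) = 650×(2.58)^0.50 = 1040 K; P₂ = P₁(V₁/V₂)^n = 1570 kPa.

1040 K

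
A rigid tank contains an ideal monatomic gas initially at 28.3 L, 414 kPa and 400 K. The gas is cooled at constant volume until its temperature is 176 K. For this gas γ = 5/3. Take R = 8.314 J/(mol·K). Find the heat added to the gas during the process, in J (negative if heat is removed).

n = P₁V₁/(RT₁) = 414×28.3/(8.314×400) = 3.52 mol.
Isochoric: V stays 28.3 L; P/T = const ⇒ T₂ = 176 K, P₂ = 182 kPa.
W = 0 (no volume change).
ΔU = nCvΔT = 3.52×12.5×(176−400) = -9840 J.
Q = ΔU = -9840 J.

-9840 J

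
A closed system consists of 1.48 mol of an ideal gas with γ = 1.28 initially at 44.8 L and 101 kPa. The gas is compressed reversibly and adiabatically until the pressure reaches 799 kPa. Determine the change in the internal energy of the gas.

9250 J

T₁ = P₁V₁/(nR) = 101×44.8/(1.48×8.314) = 368 K.
Adiabatic: T₂/T₁ = (P₂/P₁)^((γ−1)/γ) ⇒ T₂ = 368×(7.91)^0.219 = 578 K; V₂ = 8.90 L.
For an ideal gas ΔU = nCvΔT with Cv = R/(γ−1) = 29.7 J/(mol·K).
ΔU = 1.48×29.7×(578−368) = 9250 J.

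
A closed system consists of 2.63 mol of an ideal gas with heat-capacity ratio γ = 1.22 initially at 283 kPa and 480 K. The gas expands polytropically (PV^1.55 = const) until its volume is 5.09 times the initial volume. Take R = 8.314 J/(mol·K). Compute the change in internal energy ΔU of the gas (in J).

V₁ = nRT₁/P₁ = 2.63×8.314×480/283 = 37.1 L.
Polytropic n=1.55: T₂ = T₁(V₁/V₂)^(n−1) = 480×(0.196)^0.55 = 196 K; P₂ = P₁(V₁/V₂)^n = 22.7 kPa.
For an ideal gas ΔU = nCvΔT with Cv = R/(γ−1) = 37.8 J/(mol·K).
ΔU = 2.63×37.8×(196−480) = -28200 J.

-28200 J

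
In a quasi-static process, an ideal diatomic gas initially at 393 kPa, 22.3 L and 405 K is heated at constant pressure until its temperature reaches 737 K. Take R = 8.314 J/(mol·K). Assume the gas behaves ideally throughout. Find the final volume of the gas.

40.6 L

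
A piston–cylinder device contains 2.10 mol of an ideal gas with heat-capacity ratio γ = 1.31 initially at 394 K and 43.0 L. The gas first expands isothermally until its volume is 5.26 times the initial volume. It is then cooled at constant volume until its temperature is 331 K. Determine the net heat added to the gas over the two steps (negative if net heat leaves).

P₁ = nRT₁/V₁ = 2.10×8.314×394/43.0 = 160 kPa.
Step 1 — Isothermal: T stays 394 K; PV = const ⇒ V₂ = 226 L, P₂ = 30.4 kPa.
ΔU = 0 (ideal gas, T constant).
W = nRT ln(V₂/V₁) = 2.10×8.314×394×ln(5.26) = 11400 J.
Q = ΔU + W = 11400 J.
State after step 1: P = 30.4 kPa, V = 226 L, T = 394 K.
Step 2 — Isochoric: V stays 226 L; P/T = const ⇒ T₂ = 331 K, P₂ = 25.6 kPa.
W = 0 (no volume change).
ΔU = nCvΔT = 2.10×26.8×(331−394) = -3550 J.
Q = ΔU = -3550 J.
Net over both steps: W = 11400 J, Q = 7870 J, ΔU = -3550 J.

7870 J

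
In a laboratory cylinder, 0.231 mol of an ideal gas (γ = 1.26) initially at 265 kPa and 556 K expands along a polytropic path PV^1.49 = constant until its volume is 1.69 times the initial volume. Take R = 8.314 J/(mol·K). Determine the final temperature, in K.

V₁ = nRT₁/P₁ = 0.231×8.314×556/265 = 4.03 L.
Polytropic n=1.49: T₂ = T₁(V₁/V₂)^(n−1) = 556×(0.592)^0.49 = 430 K; P₂ = P₁(V₁/V₂)^n = 121 kPa.

430 K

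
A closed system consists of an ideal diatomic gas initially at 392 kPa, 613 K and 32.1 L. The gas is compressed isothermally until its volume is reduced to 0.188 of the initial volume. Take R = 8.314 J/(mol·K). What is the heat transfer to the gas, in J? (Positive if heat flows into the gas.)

-21000 J

n = P₁V₁/(RT₁) = 392×32.1/(8.314×613) = 2.47 mol.
Isothermal: T stays 613 K; PV = const ⇒ V₂ = 6.03 L, P₂ = 2090 kPa.
ΔU = 0 (ideal gas, T constant).
W = nRT ln(V₂/V₁) = 2.47×8.314×613×ln(0.188) = -21000 J.
Q = ΔU + W = -21000 J.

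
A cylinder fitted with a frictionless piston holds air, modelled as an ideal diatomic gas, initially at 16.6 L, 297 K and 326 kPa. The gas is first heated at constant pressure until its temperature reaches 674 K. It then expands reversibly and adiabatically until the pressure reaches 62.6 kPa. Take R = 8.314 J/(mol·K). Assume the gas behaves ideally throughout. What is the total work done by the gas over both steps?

18400 J

n = P₁V₁/(RT₁) = 326×16.6/(8.314×297) = 2.19 mol.
Step 1 — Isobaric: P stays 326 kPa; V/T = const ⇒ T₂ = 674 K, V₂ = 37.7 L.
W = PΔV = 326×(37.7−16.6) kPa·L = 6870 J.
ΔU = nCvΔT = 2.19×20.8×(674−297) = 17200 J.
Q = ΔU + W = nCpΔT = 24000 J.
State after step 1: P = 326 kPa, V = 37.7 L, T = 674 K.
Step 2 — Adiabatic: T₂/T₁ = (P₂/P₁)^((γ−1)/γ) ⇒ T₂ = 674×(0.192)^0.286 = 421 K; V₂ = 122 L.
ΔU = nCvΔT = 2.19×20.8×(421−674) = -11500 J.
Q = 0 for an adiabatic process, so W = −ΔU = 11500 J.
Net over both steps: W = 18400 J, Q = 24000 J, ΔU = 5630 J.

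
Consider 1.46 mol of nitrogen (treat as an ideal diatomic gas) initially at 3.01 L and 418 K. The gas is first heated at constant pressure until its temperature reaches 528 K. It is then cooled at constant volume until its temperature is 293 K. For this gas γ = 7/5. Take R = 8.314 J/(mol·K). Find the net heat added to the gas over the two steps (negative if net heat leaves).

P₁ = nRT₁/V₁ = 1.46×8.314×418/3.01 = 1690 kPa.
Step 1 — Isobaric: P stays 1690 kPa; V/T = const ⇒ T₂ = 528 K, V₂ = 3.80 L.
W = PΔV = 1690×(3.80−3.01) kPa·L = 1340 J.
ΔU = nCvΔT = 1.46×20.8×(528−418) = 3340 J.
Q = ΔU + W = nCpΔT = 4670 J.
State after step 1: P = 1690 kPa, V = 3.80 L, T = 528 K.
Step 2 — Isochoric: V stays 3.80 L; P/T = const ⇒ T₂ = 293 K, P₂ = 935 kPa.
W = 0 (no volume change).
ΔU = nCvΔT = 1.46×20.8×(293−528) = -7130 J.
Q = ΔU = -7130 J.
Net over both steps: W = 1340 J, Q = -2460 J, ΔU = -3790 J.

-2460 J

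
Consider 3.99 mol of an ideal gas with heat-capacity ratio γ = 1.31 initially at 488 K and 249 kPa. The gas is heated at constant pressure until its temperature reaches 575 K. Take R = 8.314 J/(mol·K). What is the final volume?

76.6 L

V₁ = nRT₁/P₁ = 3.99×8.314×488/249 = 65.0 L.
Isobaric: P stays 249 kPa; V/T = const ⇒ T₂ = 575 K, V₂ = 76.6 L.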